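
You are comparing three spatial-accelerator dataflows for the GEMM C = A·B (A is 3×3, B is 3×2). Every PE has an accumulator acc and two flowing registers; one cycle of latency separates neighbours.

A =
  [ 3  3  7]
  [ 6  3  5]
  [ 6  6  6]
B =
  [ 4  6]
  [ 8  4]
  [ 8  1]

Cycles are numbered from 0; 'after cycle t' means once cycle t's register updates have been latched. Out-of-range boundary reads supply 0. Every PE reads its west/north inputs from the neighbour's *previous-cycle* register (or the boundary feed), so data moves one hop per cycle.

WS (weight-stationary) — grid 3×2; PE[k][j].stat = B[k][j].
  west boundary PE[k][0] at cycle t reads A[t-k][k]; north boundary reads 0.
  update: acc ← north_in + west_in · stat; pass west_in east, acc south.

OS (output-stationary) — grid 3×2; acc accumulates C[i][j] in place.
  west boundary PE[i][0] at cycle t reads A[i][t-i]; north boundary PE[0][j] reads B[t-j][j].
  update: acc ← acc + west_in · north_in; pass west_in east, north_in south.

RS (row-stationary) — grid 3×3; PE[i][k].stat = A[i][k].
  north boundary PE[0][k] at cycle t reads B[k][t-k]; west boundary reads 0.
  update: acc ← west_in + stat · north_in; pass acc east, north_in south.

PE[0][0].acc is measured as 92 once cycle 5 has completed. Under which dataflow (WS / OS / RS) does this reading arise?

dataflow = OS

WS (3×2 grid), PE[0][0]:
  0: (0,0).acc=12  regs=<3,12>
  1: (0,0).acc=24  regs=<6,24>
  2: (0,0).acc=24  regs=<6,24>
  3: (0,0).acc=0  regs=<0,0>
  4: (0,0).acc=0  regs=<0,0>
  5: (0,0).acc=0  regs=<0,0>
OS (3×2 grid), PE[0][0]:
  0: (0,0).acc=12  regs=<3,4>
  1: (0,0).acc=36  regs=<3,8>
  2: (0,0).acc=92  regs=<7,8>
  3: (0,0).acc=92  regs=<0,0>
  4: (0,0).acc=92  regs=<0,0>
  5: (0,0).acc=92  regs=<0,0>
RS (3×3 grid), PE[0][0]:
  0: (0,0).acc=12  regs=<12,4>
  1: (0,0).acc=18  regs=<18,6>
  2: (0,0).acc=0  regs=<0,0>
  3: (0,0).acc=0  regs=<0,0>
  4: (0,0).acc=0  regs=<0,0>
  5: (0,0).acc=0  regs=<0,0>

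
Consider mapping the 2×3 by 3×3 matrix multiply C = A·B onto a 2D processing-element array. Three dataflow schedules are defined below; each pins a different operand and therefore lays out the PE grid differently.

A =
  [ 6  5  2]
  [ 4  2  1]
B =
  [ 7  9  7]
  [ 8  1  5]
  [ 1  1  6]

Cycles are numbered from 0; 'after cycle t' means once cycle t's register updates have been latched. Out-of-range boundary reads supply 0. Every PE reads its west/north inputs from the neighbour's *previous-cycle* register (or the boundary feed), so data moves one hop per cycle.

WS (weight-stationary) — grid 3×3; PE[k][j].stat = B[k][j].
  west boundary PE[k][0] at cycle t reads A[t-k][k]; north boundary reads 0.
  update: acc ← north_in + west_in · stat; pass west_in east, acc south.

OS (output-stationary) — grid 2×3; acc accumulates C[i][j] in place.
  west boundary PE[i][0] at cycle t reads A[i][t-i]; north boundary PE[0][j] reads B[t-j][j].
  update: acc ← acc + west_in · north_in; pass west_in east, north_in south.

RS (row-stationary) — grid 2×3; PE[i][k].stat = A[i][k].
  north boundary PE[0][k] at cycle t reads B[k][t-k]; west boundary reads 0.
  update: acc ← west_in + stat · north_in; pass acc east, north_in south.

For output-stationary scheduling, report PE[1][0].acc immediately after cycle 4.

PE[1][0].acc = 45

OS (2×3). Following PE[1][0] plus its west/north inputs:
  [0] (0,0) acc=42 (h:6 v:7)
  [0] (1,0) acc=0 (h:0 v:0)
  [1] (0,0) acc=82 (h:5 v:8)
  [1] (1,0) acc=28 (h:4 v:7)
  [2] (0,0) acc=84 (h:2 v:1)
  [2] (1,0) acc=44 (h:2 v:8)
  [3] (0,0) acc=84 (h:0 v:0)
  [3] (1,0) acc=45 (h:1 v:1)
  [4] (0,0) acc=84 (h:0 v:0)
  [4] (1,0) acc=45 (h:0 v:0)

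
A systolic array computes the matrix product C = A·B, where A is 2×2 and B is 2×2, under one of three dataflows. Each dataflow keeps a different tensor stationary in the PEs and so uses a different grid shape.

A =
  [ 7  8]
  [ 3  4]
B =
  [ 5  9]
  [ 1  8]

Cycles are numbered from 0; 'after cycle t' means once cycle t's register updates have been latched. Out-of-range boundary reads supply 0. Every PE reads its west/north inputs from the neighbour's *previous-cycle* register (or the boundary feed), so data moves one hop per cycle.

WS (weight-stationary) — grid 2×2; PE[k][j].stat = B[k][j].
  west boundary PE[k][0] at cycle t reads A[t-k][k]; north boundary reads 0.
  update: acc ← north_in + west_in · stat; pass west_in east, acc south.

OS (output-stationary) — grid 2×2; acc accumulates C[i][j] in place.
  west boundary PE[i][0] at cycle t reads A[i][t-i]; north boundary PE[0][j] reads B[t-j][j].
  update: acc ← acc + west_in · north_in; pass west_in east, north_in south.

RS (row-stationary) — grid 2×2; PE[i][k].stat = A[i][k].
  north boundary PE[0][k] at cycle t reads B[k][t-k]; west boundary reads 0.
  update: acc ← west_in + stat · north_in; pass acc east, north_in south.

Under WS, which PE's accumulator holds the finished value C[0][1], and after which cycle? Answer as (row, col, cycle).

(row, col, cycle) = (1, 1, 2)

WS — PE[1][1] is where C[0][1] collects:
  cycle 0: PE[1][1] → acc 0, east 0, south 0
  cycle 1: PE[1][1] → acc 0, east 0, south 0
  cycle 2: PE[1][1] → acc 127, east 8, south 127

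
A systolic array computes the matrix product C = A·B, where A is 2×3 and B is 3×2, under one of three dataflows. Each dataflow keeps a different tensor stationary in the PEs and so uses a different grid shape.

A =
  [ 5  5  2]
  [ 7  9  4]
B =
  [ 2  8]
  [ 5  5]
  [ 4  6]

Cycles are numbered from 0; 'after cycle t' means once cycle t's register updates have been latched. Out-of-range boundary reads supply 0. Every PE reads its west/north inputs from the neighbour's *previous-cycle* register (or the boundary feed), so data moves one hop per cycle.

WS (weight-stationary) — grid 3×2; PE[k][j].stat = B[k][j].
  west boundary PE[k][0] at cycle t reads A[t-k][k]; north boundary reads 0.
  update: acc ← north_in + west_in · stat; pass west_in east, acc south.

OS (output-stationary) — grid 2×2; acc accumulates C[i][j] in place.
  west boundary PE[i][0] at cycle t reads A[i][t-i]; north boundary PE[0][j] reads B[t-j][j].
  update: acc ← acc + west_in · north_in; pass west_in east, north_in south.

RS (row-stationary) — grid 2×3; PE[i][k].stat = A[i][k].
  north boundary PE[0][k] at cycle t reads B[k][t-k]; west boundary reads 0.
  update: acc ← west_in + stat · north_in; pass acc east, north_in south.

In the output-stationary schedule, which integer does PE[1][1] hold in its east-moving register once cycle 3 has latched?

register = 9

OS (2×2). Following PE[1][1] plus its west/north inputs:
  c0 r0c1: 0 / 0 / 0
  c0 r1c0: 0 / 0 / 0
  c0 r1c1: 0 / 0 / 0
  c1 r0c1: 40 / 5 / 8
  c1 r1c0: 14 / 7 / 2
  c1 r1c1: 0 / 0 / 0
  c2 r0c1: 65 / 5 / 5
  c2 r1c0: 59 / 9 / 5
  c2 r1c1: 56 / 7 / 8
  c3 r0c1: 77 / 2 / 6
  c3 r1c0: 75 / 4 / 4
  c3 r1c1: 101 / 9 / 5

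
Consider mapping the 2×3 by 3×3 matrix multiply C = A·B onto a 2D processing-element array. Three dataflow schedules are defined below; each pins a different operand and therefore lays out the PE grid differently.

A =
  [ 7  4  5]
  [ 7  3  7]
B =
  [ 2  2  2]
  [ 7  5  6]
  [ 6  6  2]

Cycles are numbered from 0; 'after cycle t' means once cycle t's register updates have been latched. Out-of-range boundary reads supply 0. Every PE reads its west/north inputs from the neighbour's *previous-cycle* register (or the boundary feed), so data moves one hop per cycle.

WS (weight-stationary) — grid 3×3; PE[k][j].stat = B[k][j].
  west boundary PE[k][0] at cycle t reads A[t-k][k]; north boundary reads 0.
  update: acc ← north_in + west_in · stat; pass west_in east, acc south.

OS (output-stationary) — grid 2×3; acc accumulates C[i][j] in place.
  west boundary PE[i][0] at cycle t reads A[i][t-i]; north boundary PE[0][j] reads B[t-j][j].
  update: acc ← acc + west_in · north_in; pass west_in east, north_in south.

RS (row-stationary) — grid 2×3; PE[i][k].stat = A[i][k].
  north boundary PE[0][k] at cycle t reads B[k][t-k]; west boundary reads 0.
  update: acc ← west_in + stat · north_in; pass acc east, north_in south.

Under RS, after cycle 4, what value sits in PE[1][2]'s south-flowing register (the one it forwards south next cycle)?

RS (2×3). Following PE[1][2] plus its west/north inputs:
  t=0 PE[0][2]: acc=0 h=0 v=0
  t=0 PE[1][1]: acc=0 h=0 v=0
  t=0 PE[1][2]: acc=0 h=0 v=0
  t=1 PE[0][2]: acc=0 h=0 v=0
  t=1 PE[1][1]: acc=0 h=0 v=0
  t=1 PE[1][2]: acc=0 h=0 v=0
  t=2 PE[0][2]: acc=72 h=72 v=6
  t=2 PE[1][1]: acc=35 h=35 v=7
  t=2 PE[1][2]: acc=0 h=0 v=0
  t=3 PE[0][2]: acc=64 h=64 v=6
  t=3 PE[1][1]: acc=29 h=29 v=5
  t=3 PE[1][2]: acc=77 h=77 v=6
  t=4 PE[0][2]: acc=48 h=48 v=2
  t=4 PE[1][1]: acc=32 h=32 v=6
  t=4 PE[1][2]: acc=71 h=71 v=6

register = 6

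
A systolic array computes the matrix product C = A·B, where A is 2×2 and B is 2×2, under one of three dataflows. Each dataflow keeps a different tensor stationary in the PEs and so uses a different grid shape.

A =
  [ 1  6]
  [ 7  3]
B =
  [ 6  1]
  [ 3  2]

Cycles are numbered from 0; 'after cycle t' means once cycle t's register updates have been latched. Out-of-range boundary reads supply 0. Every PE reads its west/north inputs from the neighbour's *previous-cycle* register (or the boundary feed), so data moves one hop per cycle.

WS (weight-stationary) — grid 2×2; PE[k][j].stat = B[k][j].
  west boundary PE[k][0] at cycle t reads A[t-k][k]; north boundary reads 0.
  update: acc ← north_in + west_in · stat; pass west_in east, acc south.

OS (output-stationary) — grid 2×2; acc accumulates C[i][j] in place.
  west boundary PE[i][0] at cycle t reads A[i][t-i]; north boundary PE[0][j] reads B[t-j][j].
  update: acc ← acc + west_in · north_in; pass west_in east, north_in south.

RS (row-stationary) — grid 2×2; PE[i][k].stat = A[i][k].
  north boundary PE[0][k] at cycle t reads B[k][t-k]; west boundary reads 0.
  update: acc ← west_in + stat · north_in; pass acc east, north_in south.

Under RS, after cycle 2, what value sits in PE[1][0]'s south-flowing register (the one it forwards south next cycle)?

RS on a 2×2 grid — tracing PE[1][0] and its feeders:
  cycle 0: PE[0][0] → acc 6, east 6, south 6
  cycle 0: PE[1][0] → acc 0, east 0, south 0
  cycle 1: PE[0][0] → acc 1, east 1, south 1
  cycle 1: PE[1][0] → acc 42, east 42, south 6
  cycle 2: PE[0][0] → acc 0, east 0, south 0
  cycle 2: PE[1][0] → acc 7, east 7, south 1

register = 1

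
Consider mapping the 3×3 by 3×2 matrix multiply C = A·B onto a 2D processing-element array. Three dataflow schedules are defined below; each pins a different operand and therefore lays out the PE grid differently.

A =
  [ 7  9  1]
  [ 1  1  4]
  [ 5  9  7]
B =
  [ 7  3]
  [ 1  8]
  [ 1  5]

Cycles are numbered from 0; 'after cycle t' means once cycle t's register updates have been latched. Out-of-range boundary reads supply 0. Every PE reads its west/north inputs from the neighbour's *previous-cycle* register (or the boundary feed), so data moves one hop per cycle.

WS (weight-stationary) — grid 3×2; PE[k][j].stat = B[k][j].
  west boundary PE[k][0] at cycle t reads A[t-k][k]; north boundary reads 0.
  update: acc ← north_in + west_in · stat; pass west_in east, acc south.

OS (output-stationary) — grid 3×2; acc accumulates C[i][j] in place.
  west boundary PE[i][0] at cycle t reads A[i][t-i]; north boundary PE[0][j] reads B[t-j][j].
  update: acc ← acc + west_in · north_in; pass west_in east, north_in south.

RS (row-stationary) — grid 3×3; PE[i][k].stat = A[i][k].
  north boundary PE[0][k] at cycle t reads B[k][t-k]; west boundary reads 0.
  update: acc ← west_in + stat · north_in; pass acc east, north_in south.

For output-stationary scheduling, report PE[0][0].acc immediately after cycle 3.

OS 3×2: PE[0][0] cycle-by-cycle (with neighbour feeds):
  0: (0,0).acc=49  regs=<7,7>
  1: (0,0).acc=58  regs=<9,1>
  2: (0,0).acc=59  regs=<1,1>
  3: (0,0).acc=59  regs=<0,0>

PE[0][0].acc = 59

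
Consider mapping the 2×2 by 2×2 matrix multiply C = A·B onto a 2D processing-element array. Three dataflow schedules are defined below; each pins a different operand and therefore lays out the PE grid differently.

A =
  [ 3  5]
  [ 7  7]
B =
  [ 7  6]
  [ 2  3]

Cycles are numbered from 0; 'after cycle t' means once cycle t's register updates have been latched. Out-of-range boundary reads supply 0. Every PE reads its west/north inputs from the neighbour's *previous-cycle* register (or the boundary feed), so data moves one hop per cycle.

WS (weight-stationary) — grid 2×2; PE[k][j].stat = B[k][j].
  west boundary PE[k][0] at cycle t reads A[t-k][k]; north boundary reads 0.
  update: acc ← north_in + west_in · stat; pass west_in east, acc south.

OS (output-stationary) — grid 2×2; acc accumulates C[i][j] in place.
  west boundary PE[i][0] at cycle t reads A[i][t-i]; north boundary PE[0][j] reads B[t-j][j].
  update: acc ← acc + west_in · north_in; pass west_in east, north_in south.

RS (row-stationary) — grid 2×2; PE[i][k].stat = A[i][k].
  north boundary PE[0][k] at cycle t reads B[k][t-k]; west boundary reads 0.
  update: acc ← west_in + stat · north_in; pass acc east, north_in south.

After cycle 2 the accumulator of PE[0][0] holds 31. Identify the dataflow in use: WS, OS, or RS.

dataflow = OS

Under WS (2×2), PE[0][0]:
  0: (0,0).acc=21  regs=<3,21>
  1: (0,0).acc=49  regs=<7,49>
  2: (0,0).acc=0  regs=<0,0>
Under OS (2×2), PE[0][0]:
  0: (0,0).acc=21  regs=<3,7>
  1: (0,0).acc=31  regs=<5,2>
  2: (0,0).acc=31  regs=<0,0>
Under RS (2×2), PE[0][0]:
  0: (0,0).acc=21  regs=<21,7>
  1: (0,0).acc=18  regs=<18,6>
  2: (0,0).acc=0  regs=<0,0>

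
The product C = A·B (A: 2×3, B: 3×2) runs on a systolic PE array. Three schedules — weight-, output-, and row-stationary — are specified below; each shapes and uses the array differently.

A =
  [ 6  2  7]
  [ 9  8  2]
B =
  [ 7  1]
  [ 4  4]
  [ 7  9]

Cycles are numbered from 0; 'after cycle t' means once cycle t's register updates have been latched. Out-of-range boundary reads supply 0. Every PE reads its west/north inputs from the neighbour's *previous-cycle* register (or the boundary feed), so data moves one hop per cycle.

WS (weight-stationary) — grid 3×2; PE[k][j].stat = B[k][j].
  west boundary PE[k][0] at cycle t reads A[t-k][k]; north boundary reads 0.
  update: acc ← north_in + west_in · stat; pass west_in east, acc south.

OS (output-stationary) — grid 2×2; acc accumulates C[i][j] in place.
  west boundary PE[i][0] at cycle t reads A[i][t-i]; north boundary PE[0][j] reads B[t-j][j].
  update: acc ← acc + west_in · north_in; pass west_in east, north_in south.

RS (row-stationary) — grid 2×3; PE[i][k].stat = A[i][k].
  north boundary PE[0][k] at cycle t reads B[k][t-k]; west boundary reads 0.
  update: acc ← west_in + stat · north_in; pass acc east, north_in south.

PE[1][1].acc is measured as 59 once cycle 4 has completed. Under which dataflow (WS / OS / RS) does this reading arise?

dataflow = OS

Under WS (3×2), PE[1][1]:
  0: (1,1).acc=0  regs=<0,0>
  1: (1,1).acc=0  regs=<0,0>
  2: (1,1).acc=14  regs=<2,14>
  3: (1,1).acc=41  regs=<8,41>
  4: (1,1).acc=0  regs=<0,0>
Under OS (2×2), PE[1][1]:
  0: (1,1).acc=0  regs=<0,0>
  1: (1,1).acc=0  regs=<0,0>
  2: (1,1).acc=9  regs=<9,1>
  3: (1,1).acc=41  regs=<8,4>
  4: (1,1).acc=59  regs=<2,9>
Under RS (2×3), PE[1][1]:
  0: (1,1).acc=0  regs=<0,0>
  1: (1,1).acc=0  regs=<0,0>
  2: (1,1).acc=95  regs=<95,4>
  3: (1,1).acc=41  regs=<41,4>
  4: (1,1).acc=0  regs=<0,0>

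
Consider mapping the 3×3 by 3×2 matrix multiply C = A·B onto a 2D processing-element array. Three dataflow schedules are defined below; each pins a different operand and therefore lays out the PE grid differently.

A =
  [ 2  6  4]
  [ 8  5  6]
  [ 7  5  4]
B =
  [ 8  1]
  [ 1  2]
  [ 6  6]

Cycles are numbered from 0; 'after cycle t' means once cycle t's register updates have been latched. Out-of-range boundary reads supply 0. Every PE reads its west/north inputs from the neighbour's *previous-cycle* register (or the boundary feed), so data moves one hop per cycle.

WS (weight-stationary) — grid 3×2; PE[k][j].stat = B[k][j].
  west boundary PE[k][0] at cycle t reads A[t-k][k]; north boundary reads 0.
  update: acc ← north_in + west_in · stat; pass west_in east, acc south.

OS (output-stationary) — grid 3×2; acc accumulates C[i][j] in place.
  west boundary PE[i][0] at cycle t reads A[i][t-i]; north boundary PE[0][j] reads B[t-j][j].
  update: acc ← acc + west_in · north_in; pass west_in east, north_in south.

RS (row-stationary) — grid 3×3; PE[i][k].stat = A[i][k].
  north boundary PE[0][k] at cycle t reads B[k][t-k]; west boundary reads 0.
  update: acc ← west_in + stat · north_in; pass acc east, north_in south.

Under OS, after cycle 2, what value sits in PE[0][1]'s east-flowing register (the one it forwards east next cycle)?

Tracing OS — 3×2 array, target PE[0][1]:
  cycle 0: PE[0][0] → acc 16, east 2, south 8
  cycle 0: PE[0][1] → acc 0, east 0, south 0
  cycle 1: PE[0][0] → acc 22, east 6, south 1
  cycle 1: PE[0][1] → acc 2, east 2, south 1
  cycle 2: PE[0][0] → acc 46, east 4, south 6
  cycle 2: PE[0][1] → acc 14, east 6, south 2

register = 6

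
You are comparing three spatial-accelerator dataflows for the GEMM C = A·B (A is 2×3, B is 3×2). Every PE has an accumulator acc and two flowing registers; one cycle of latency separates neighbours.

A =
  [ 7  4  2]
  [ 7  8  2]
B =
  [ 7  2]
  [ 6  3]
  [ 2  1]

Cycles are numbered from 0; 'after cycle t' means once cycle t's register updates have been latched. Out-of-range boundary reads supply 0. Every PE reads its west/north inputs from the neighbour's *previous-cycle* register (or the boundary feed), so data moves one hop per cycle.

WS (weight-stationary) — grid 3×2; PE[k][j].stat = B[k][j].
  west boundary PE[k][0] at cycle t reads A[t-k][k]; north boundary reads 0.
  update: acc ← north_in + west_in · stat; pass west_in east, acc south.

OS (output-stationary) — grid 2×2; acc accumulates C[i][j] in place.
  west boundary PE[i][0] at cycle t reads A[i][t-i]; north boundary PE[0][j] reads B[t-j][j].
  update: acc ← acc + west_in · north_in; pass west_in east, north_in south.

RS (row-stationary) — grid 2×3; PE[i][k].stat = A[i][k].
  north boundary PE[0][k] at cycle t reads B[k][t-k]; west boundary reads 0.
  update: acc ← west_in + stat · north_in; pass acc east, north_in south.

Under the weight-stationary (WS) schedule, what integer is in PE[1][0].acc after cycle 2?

PE[1][0].acc = 97

WS on a 3×2 grid — tracing PE[1][0] and its feeders:
  step 0 · PE0,0: acc=49; fwd→7 fwd↓49
  step 0 · PE1,0: acc=0; fwd→0 fwd↓0
  step 1 · PE0,0: acc=49; fwd→7 fwd↓49
  step 1 · PE1,0: acc=73; fwd→4 fwd↓73
  step 2 · PE0,0: acc=0; fwd→0 fwd↓0
  step 2 · PE1,0: acc=97; fwd→8 fwd↓97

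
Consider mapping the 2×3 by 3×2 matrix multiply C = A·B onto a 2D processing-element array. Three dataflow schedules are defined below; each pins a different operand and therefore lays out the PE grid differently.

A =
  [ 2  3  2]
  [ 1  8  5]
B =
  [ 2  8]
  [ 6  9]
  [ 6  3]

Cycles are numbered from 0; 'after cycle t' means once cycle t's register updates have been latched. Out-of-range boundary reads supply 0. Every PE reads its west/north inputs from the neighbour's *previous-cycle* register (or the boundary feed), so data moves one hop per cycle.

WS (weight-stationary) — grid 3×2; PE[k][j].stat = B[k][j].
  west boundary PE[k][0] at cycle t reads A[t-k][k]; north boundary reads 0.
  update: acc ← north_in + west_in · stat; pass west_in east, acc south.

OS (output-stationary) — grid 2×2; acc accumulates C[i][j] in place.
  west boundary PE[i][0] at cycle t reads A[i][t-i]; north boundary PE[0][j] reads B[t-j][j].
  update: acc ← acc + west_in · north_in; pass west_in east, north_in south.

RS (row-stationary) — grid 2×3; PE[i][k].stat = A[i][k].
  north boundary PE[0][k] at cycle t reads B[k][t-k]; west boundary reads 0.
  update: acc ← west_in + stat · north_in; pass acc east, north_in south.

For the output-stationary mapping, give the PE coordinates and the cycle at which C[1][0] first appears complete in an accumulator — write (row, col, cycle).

(row, col, cycle) = (1, 0, 3)

OS — PE[1][0] is where C[1][0] collects:
  after 0 — PE[1][0] acc=0, pass-E 0, pass-S 0
  after 1 — PE[1][0] acc=2, pass-E 1, pass-S 2
  after 2 — PE[1][0] acc=50, pass-E 8, pass-S 6
  after 3 — PE[1][0] acc=80, pass-E 5, pass-S 6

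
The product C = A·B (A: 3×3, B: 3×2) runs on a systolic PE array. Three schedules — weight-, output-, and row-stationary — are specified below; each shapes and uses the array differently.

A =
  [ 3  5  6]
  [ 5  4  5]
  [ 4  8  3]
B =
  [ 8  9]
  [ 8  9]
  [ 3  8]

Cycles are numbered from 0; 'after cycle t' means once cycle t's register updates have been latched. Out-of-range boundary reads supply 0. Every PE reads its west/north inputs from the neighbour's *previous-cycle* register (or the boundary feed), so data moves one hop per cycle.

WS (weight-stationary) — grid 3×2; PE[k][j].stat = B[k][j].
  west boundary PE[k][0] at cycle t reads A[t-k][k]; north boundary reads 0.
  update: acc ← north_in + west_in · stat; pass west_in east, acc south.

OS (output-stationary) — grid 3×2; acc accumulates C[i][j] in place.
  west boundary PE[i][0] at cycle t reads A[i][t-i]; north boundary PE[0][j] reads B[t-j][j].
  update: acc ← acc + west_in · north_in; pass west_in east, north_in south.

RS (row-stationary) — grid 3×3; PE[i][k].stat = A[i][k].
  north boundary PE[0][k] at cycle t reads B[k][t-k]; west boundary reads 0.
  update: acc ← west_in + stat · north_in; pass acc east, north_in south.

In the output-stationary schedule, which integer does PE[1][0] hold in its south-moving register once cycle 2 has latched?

register = 8

OS 3×2: PE[1][0] cycle-by-cycle (with neighbour feeds):
  [0] (0,0) acc=24 (h:3 v:8)
  [0] (1,0) acc=0 (h:0 v:0)
  [1] (0,0) acc=64 (h:5 v:8)
  [1] (1,0) acc=40 (h:5 v:8)
  [2] (0,0) acc=82 (h:6 v:3)
  [2] (1,0) acc=72 (h:4 v:8)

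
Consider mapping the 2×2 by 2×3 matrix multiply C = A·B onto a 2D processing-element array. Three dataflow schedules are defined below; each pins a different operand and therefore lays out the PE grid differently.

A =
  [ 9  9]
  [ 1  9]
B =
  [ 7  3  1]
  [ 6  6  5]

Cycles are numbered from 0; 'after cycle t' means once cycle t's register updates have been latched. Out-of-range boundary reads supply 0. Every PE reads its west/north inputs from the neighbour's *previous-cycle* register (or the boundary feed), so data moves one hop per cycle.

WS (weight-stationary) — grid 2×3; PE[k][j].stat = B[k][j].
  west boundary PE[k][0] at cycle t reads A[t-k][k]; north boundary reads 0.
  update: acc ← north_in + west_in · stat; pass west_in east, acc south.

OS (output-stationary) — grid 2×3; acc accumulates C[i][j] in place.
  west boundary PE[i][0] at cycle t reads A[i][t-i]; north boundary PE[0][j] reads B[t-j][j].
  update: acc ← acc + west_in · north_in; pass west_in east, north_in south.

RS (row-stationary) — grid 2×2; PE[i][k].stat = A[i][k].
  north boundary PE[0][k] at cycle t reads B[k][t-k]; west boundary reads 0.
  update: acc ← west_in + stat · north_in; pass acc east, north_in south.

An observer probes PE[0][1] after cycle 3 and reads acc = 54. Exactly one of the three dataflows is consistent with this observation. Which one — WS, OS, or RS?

dataflow = RS

Under WS (2×3), PE[0][1]:
  c0 r0c1: 0 / 0 / 0
  c1 r0c1: 27 / 9 / 27
  c2 r0c1: 3 / 1 / 3
  c3 r0c1: 0 / 0 / 0
Under OS (2×3), PE[0][1]:
  c0 r0c1: 0 / 0 / 0
  c1 r0c1: 27 / 9 / 3
  c2 r0c1: 81 / 9 / 6
  c3 r0c1: 81 / 0 / 0
Under RS (2×2), PE[0][1]:
  c0 r0c1: 0 / 0 / 0
  c1 r0c1: 117 / 117 / 6
  c2 r0c1: 81 / 81 / 6
  c3 r0c1: 54 / 54 / 5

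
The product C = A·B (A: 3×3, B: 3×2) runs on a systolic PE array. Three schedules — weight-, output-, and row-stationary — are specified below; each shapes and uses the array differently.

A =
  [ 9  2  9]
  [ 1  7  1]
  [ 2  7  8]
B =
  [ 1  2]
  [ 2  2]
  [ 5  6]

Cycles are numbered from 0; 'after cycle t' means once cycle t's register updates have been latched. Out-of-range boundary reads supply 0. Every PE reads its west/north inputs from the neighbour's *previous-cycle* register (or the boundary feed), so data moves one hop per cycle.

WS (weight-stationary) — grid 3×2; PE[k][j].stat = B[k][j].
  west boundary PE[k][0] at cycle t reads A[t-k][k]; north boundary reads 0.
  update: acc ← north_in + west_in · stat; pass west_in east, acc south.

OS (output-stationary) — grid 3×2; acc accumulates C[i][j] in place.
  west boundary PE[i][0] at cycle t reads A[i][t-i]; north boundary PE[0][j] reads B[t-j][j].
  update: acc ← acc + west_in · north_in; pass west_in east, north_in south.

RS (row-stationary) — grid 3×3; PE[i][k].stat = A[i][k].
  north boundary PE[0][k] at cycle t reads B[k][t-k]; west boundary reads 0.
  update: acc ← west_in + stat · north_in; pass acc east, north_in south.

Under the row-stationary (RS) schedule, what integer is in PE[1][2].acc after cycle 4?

PE[1][2].acc = 22

RS 3×3: PE[1][2] cycle-by-cycle (with neighbour feeds):
  @0  [0,2]  acc 0  |  →0  ↓0
  @0  [1,1]  acc 0  |  →0  ↓0
  @0  [1,2]  acc 0  |  →0  ↓0
  @1  [0,2]  acc 0  |  →0  ↓0
  @1  [1,1]  acc 0  |  →0  ↓0
  @1  [1,2]  acc 0  |  →0  ↓0
  @2  [0,2]  acc 58  |  →58  ↓5
  @2  [1,1]  acc 15  |  →15  ↓2
  @2  [1,2]  acc 0  |  →0  ↓0
  @3  [0,2]  acc 76  |  →76  ↓6
  @3  [1,1]  acc 16  |  →16  ↓2
  @3  [1,2]  acc 20  |  →20  ↓5
  @4  [0,2]  acc 0  |  →0  ↓0
  @4  [1,1]  acc 0  |  →0  ↓0
  @4  [1,2]  acc 22  |  →22  ↓6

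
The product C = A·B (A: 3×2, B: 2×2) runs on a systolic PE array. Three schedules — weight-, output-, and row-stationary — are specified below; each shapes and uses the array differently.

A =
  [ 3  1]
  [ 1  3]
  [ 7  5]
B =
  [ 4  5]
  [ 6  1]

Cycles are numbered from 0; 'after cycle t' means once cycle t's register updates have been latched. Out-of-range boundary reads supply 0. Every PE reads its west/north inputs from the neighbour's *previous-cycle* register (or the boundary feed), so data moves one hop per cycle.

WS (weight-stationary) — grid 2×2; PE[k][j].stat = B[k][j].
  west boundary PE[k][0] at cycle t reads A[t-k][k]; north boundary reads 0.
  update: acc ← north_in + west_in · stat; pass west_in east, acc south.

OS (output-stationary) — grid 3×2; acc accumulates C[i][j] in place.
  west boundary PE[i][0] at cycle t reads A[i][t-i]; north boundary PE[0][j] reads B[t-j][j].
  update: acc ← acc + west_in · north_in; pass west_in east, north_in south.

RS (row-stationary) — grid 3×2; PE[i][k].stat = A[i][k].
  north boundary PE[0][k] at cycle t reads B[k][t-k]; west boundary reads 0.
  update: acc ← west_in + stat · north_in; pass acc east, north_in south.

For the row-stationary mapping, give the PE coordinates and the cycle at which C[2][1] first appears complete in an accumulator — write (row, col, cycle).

RS: C[2][1] accumulates in PE[2][1]:
  @0  [2,1]  acc 0  |  →0  ↓0
  @1  [2,1]  acc 0  |  →0  ↓0
  @2  [2,1]  acc 0  |  →0  ↓0
  @3  [2,1]  acc 58  |  →58  ↓6
  @4  [2,1]  acc 40  |  →40  ↓1

(row, col, cycle) = (2, 1, 4)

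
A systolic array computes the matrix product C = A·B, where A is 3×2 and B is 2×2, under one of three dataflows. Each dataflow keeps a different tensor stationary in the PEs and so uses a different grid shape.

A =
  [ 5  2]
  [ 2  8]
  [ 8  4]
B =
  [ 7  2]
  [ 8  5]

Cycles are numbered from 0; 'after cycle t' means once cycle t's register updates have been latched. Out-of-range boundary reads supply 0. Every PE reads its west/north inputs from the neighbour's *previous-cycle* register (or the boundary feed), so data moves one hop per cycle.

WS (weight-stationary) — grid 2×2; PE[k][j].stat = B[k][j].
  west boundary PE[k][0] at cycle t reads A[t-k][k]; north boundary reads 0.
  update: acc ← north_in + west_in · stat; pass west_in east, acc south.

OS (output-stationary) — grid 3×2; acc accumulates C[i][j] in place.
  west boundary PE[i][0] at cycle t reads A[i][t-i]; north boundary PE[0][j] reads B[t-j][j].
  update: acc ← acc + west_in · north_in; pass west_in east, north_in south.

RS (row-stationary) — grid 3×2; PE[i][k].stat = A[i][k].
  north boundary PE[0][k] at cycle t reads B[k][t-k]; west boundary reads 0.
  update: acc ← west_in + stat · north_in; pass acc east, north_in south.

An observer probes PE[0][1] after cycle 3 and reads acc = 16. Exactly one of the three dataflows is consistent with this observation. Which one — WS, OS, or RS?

WS (2×2 grid), PE[0][1]:
  cycle 0: PE[0][1] → acc 0, east 0, south 0
  cycle 1: PE[0][1] → acc 10, east 5, south 10
  cycle 2: PE[0][1] → acc 4, east 2, south 4
  cycle 3: PE[0][1] → acc 16, east 8, south 16
OS (3×2 grid), PE[0][1]:
  cycle 0: PE[0][1] → acc 0, east 0, south 0
  cycle 1: PE[0][1] → acc 10, east 5, south 2
  cycle 2: PE[0][1] → acc 20, east 2, south 5
  cycle 3: PE[0][1] → acc 20, east 0, south 0
RS (3×2 grid), PE[0][1]:
  cycle 0: PE[0][1] → acc 0, east 0, south 0
  cycle 1: PE[0][1] → acc 51, east 51, south 8
  cycle 2: PE[0][1] → acc 20, east 20, south 5
  cycle 3: PE[0][1] → acc 0, east 0, south 0

dataflow = WS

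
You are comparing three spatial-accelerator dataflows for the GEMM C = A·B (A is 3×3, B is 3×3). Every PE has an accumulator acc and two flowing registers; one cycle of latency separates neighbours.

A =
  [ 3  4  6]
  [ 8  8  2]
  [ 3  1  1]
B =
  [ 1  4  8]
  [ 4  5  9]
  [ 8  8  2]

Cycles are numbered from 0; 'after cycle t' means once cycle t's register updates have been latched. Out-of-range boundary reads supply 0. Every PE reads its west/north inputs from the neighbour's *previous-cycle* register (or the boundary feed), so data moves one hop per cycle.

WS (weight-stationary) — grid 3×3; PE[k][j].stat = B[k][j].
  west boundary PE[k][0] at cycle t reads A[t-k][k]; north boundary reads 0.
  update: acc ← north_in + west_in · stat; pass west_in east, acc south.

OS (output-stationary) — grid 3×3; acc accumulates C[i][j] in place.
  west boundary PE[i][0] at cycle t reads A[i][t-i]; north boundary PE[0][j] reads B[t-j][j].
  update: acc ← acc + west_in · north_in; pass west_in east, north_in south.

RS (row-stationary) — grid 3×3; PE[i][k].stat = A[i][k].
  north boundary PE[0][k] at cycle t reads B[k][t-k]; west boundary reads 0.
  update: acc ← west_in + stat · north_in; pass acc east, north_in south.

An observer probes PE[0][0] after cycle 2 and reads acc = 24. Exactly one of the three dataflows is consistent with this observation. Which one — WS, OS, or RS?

WS (3×3 grid), PE[0][0]:
  t=0 PE[0][0]: acc=3 h=3 v=3
  t=1 PE[0][0]: acc=8 h=8 v=8
  t=2 PE[0][0]: acc=3 h=3 v=3
OS (3×3 grid), PE[0][0]:
  t=0 PE[0][0]: acc=3 h=3 v=1
  t=1 PE[0][0]: acc=19 h=4 v=4
  t=2 PE[0][0]: acc=67 h=6 v=8
RS (3×3 grid), PE[0][0]:
  t=0 PE[0][0]: acc=3 h=3 v=1
  t=1 PE[0][0]: acc=12 h=12 v=4
  t=2 PE[0][0]: acc=24 h=24 v=8

dataflow = RS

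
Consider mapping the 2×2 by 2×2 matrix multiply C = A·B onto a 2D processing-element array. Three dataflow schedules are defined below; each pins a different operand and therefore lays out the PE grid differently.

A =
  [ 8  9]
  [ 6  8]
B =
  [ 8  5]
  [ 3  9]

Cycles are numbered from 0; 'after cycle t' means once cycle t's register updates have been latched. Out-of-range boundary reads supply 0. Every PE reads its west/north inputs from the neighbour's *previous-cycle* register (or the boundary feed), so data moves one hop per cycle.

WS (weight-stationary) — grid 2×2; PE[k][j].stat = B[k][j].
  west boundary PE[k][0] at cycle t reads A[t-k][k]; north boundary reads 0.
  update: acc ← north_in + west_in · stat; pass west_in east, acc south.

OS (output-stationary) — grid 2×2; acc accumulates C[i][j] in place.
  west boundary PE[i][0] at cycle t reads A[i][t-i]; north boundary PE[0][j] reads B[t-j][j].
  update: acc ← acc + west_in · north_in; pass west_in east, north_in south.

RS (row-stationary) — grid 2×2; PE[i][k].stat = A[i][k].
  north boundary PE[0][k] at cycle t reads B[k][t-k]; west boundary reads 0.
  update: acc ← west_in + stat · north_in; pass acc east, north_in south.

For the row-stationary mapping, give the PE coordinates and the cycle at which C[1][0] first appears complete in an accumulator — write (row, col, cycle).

RS — PE[1][1] is where C[1][0] collects:
  c0 r1c1: 0 / 0 / 0
  c1 r1c1: 0 / 0 / 0
  c2 r1c1: 72 / 72 / 3

(row, col, cycle) = (1, 1, 2)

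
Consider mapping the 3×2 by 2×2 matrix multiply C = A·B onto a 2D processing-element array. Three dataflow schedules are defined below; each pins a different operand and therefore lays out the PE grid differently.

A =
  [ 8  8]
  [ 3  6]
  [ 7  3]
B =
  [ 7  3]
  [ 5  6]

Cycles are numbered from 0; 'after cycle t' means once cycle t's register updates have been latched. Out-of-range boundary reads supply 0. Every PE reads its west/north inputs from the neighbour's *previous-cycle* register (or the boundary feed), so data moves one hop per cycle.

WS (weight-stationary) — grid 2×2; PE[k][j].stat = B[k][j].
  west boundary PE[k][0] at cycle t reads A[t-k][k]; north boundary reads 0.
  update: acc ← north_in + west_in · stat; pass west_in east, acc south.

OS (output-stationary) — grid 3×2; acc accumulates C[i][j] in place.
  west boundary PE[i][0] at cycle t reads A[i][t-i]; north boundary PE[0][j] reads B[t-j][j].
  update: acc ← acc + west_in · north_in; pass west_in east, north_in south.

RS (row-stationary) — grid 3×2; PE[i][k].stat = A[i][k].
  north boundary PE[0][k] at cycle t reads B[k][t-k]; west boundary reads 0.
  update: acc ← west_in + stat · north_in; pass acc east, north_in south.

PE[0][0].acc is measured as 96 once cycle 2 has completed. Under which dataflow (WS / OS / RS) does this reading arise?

dataflow = OS

WS [2×2] PE[0][0] across cycles:
  t=0 PE[0][0]: acc=56 h=8 v=56
  t=1 PE[0][0]: acc=21 h=3 v=21
  t=2 PE[0][0]: acc=49 h=7 v=49
OS [3×2] PE[0][0] across cycles:
  t=0 PE[0][0]: acc=56 h=8 v=7
  t=1 PE[0][0]: acc=96 h=8 v=5
  t=2 PE[0][0]: acc=96 h=0 v=0
RS [3×2] PE[0][0] across cycles:
  t=0 PE[0][0]: acc=56 h=56 v=7
  t=1 PE[0][0]: acc=24 h=24 v=3
  t=2 PE[0][0]: acc=0 h=0 v=0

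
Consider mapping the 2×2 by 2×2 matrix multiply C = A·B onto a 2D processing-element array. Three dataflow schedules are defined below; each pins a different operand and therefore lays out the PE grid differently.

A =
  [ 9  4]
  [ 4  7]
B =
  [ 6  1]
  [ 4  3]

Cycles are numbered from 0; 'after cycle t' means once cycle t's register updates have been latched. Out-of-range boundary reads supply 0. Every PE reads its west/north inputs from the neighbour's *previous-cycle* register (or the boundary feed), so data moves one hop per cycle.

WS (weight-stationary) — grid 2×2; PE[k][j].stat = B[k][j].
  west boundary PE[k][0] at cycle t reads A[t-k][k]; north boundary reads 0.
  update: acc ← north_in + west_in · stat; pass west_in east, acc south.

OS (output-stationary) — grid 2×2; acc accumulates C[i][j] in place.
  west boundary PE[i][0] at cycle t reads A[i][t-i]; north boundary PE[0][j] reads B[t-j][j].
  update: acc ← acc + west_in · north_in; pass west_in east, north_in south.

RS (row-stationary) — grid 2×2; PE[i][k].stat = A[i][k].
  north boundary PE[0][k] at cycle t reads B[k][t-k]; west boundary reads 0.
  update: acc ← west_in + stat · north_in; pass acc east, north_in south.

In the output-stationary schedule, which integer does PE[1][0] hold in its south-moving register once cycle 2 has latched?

OS (2×2). Following PE[1][0] plus its west/north inputs:
  step 0 · PE0,0: acc=54; fwd→9 fwd↓6
  step 0 · PE1,0: acc=0; fwd→0 fwd↓0
  step 1 · PE0,0: acc=70; fwd→4 fwd↓4
  step 1 · PE1,0: acc=24; fwd→4 fwd↓6
  step 2 · PE0,0: acc=70; fwd→0 fwd↓0
  step 2 · PE1,0: acc=52; fwd→7 fwd↓4

register = 4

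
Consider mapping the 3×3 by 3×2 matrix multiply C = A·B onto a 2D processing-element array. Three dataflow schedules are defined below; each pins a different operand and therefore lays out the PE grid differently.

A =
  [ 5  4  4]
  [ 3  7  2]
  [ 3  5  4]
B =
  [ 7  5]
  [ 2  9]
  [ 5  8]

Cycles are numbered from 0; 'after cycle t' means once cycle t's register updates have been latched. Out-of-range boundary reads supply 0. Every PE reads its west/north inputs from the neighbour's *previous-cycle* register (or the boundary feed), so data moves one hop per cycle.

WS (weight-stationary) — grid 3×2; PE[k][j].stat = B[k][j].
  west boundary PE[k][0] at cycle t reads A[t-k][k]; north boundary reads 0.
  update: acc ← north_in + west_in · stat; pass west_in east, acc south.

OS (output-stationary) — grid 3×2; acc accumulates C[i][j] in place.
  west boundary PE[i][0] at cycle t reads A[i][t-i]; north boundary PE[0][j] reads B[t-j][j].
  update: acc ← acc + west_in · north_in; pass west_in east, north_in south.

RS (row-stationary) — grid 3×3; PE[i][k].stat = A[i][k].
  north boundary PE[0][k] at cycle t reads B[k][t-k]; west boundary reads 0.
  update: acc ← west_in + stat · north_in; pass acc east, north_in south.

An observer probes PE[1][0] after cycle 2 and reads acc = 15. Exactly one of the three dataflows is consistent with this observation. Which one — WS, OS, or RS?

Under WS (3×2), PE[1][0]:
  @0  [1,0]  acc 0  |  →0  ↓0
  @1  [1,0]  acc 43  |  →4  ↓43
  @2  [1,0]  acc 35  |  →7  ↓35
Under OS (3×2), PE[1][0]:
  @0  [1,0]  acc 0  |  →0  ↓0
  @1  [1,0]  acc 21  |  →3  ↓7
  @2  [1,0]  acc 35  |  →7  ↓2
Under RS (3×3), PE[1][0]:
  @0  [1,0]  acc 0  |  →0  ↓0
  @1  [1,0]  acc 21  |  →21  ↓7
  @2  [1,0]  acc 15  |  →15  ↓5

dataflow = RS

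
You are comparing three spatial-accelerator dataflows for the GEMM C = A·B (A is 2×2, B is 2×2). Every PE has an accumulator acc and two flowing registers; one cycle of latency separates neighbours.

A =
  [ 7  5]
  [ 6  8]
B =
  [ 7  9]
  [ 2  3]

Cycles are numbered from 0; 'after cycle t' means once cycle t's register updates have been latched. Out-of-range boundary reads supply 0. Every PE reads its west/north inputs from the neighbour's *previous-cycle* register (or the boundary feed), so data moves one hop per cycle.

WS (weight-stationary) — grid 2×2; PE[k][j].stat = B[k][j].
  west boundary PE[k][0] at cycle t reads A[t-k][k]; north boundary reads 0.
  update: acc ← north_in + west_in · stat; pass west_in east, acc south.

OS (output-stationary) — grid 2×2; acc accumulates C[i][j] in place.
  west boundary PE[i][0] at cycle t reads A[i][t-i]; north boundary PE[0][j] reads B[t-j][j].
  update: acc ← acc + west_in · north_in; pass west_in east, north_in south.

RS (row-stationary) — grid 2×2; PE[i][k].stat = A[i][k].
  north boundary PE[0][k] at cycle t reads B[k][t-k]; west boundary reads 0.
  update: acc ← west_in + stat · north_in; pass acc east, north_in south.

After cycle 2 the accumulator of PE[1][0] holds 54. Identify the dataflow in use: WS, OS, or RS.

dataflow = RS

— WS: 2×2; PE[1][0] trace:
  t=0 PE[1][0]: acc=0 h=0 v=0
  t=1 PE[1][0]: acc=59 h=5 v=59
  t=2 PE[1][0]: acc=58 h=8 v=58
— OS: 2×2; PE[1][0] trace:
  t=0 PE[1][0]: acc=0 h=0 v=0
  t=1 PE[1][0]: acc=42 h=6 v=7
  t=2 PE[1][0]: acc=58 h=8 v=2
— RS: 2×2; PE[1][0] trace:
  t=0 PE[1][0]: acc=0 h=0 v=0
  t=1 PE[1][0]: acc=42 h=42 v=7
  t=2 PE[1][0]: acc=54 h=54 v=9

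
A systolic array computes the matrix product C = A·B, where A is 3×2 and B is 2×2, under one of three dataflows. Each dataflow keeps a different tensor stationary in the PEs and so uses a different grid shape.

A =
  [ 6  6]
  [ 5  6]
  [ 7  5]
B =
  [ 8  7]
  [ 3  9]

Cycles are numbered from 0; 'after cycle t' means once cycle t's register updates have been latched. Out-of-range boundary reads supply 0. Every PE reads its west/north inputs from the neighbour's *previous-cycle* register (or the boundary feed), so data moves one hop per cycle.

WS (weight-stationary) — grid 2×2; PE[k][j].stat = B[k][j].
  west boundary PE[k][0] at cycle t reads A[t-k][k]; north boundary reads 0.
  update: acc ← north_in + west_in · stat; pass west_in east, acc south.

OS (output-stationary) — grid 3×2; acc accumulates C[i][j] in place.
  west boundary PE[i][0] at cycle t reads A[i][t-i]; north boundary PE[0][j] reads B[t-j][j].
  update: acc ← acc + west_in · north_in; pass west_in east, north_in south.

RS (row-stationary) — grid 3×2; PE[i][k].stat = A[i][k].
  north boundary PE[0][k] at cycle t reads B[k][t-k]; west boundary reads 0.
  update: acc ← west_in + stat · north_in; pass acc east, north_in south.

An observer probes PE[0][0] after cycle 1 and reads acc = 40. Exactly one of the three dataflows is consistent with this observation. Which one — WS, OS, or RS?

dataflow = WS

Under WS (2×2), PE[0][0]:
  cycle 0: PE[0][0] → acc 48, east 6, south 48
  cycle 1: PE[0][0] → acc 40, east 5, south 40
Under OS (3×2), PE[0][0]:
  cycle 0: PE[0][0] → acc 48, east 6, south 8
  cycle 1: PE[0][0] → acc 66, east 6, south 3
Under RS (3×2), PE[0][0]:
  cycle 0: PE[0][0] → acc 48, east 48, south 8
  cycle 1: PE[0][0] → acc 42, east 42, south 7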